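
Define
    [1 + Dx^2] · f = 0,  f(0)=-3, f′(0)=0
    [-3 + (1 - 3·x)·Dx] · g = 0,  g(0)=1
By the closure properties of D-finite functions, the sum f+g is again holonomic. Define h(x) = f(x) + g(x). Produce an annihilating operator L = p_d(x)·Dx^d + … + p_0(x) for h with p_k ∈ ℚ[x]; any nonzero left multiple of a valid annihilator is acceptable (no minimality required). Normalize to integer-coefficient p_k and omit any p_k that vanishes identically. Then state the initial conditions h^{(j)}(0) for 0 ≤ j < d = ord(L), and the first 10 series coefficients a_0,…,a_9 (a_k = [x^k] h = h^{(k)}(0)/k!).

f: a_k = -3, 0, 3/2, 0, -1/8, 0, 1/240, 0, -1/13440, 0, …
g: a_k = 1, 3, 9, 27, 81, 243, 729, 2187, 6561, 19683, …
L₀ := lclm(L_f,L_g); ord L₀ ≤ 2+1.
L = (-165 + 18·x - 27·x^2) + (19 - 63·x + 27·x^2 - 27·x^3)·Dx + (-165 + 18·x - 27·x^2)·Dx^2 + (19 - 63·x + 27·x^2 - 27·x^3)·Dx^3  (order 3).
h: a_k = -2, 3, 21/2, 27, 647/8, 243, 174961/240, 2187, 88179839/13440, 19683, …
ICs: h(0) = -2, h′(0) = 3, h′′(0) = 21.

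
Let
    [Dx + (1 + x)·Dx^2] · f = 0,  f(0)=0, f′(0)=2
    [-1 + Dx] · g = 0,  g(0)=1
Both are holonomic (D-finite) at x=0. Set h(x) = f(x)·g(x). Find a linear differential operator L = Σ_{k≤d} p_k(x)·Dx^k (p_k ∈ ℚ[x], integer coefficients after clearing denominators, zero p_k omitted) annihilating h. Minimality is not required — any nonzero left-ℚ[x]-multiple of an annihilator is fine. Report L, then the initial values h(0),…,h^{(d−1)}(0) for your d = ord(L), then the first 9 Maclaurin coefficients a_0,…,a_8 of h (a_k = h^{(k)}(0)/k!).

L = x + (-1 - 2·x)·Dx + (1 + x)·Dx^2  (order 2).
h: a_k = 0, 2, 1, 2/3, 0, 3/20, -7/72, 23/252, -29/360, …
ICs: h(0) = 0, h′(0) = 2.

f: a_k = 0, 2, -1, 2/3, -1/2, 2/5, -1/3, 2/7, -1/4, …
g: a_k = 1, 1, 1/2, 1/6, 1/24, 1/120, 1/720, 1/5040, 1/40320, …
f·g: L₀ = L_f ⊗_s L_g, ord ≤ 2·1.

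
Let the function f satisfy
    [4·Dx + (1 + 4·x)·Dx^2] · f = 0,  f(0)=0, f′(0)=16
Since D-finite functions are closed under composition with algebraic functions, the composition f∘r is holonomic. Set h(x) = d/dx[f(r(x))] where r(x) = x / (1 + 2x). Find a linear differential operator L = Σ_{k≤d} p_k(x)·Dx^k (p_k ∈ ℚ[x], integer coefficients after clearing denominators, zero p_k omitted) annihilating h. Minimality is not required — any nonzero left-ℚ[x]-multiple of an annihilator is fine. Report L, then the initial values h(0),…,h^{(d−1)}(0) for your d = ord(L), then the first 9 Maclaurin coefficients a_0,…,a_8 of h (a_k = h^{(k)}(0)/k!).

f: a_k = 0, 16, -32, 256/3, -256, 4096/5, -8192/3, 65536/7, -32768, …
Change of var in L_f (x↦r) gives L₀.
h₀' ⇒ L via d/dx closure of L₀.
L = (8 + 24·x) + (1 + 8·x + 12·x^2)·Dx  (order 1).
h: a_k = 16, -128, 832, -5120, 30976, -186368, 1119232, -6717440, 40308736, …
ICs: h(0) = 16.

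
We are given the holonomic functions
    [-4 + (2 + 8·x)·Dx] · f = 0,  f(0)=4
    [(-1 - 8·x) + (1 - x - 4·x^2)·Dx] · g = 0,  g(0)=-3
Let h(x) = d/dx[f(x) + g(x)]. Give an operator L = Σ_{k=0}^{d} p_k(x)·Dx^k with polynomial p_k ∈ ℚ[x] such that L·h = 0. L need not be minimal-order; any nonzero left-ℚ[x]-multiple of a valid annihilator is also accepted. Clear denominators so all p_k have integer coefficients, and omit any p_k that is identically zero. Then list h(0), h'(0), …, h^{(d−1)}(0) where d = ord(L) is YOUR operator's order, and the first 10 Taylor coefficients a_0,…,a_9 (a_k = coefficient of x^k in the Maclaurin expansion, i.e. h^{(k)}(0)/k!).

f: a_k = 4, 8, -8, 16, -40, 112, -336, 1056, -3432, 11440, …
g: a_k = -3, -3, -15, -27, -87, -195, -543, -1323, -3495, -8787, …
L₀ := lclm(L_f,L_g); ord L₀ ≤ 1+1.
h₀' ⇒ L via d/dx closure of L₀.
L = (-114 - 780·x - 2688·x^2 - 2688·x^3 - 3840·x^4) + (-21 - 420·x - 2778·x^2 - 7200·x^3 - 10272·x^4 - 11520·x^5)·Dx + (6 + 57·x + 153·x^2 + 4·x^3 - 816·x^4 - 2624·x^5 - 2560·x^6)·Dx^2  (order 2).
h: a_k = 5, -46, -33, -508, -415, -5274, -1869, -55416, 23877, -616630, …
ICs: h(0) = 5, h′(0) = -46.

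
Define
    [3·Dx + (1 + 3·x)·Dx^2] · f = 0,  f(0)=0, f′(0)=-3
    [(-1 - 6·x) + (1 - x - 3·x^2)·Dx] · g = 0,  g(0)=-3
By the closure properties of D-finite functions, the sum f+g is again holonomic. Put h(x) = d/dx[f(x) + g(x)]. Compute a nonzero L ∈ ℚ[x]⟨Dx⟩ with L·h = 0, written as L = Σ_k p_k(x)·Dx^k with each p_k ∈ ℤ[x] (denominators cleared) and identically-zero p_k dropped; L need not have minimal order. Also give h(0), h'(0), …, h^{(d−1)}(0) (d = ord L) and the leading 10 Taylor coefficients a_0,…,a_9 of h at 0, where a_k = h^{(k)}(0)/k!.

f: a_k = 0, -3, 9/2, -9, 81/4, -243/5, 243/2, -2187/7, 6561/8, -2187, …
g: a_k = -3, -3, -12, -21, -57, -120, -291, -651, -1524, -3477, …
h₀=f+g: left-lcm gives L₀, ord ≤ 3.
Differentiate: ansatz ord ≤ ord L₀ ⇒ L.
L = (-270 - 1422·x - 3780·x^2 - 2916·x^3 - 2916·x^4) + (-24 - 468·x - 2736·x^2 - 5616·x^3 - 5994·x^4 - 4860·x^5)·Dx + (11 + 79·x + 129·x^2 - 171·x^3 - 783·x^4 - 1377·x^5 - 972·x^6)·Dx^2  (order 2).
h: a_k = -6, -15, -90, -147, -843, -1017, -6744, -5631, -50976, -21441, …
ICs: h(0) = -6, h′(0) = -15.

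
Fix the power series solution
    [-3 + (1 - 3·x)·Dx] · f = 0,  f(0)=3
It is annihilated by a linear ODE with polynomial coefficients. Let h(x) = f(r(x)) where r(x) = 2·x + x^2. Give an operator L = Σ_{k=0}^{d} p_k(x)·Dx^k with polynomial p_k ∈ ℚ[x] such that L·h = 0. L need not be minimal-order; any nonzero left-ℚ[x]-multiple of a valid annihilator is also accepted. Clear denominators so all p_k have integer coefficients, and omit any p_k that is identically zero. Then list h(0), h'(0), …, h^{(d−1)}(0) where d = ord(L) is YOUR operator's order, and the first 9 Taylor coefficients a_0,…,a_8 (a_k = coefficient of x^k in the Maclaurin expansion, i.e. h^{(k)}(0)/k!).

L = (6 + 6·x) + (-1 + 6·x + 3·x^2)·Dx  (order 1).
h: a_k = 3, 18, 117, 756, 4887, 31590, 204201, 1319976, 8532459, …
ICs: h(0) = 3.

f: a_k = 3, 9, 27, 81, 243, 729, 2187, 6561, 19683, …
Change of var in L_f (x↦r) gives L₀.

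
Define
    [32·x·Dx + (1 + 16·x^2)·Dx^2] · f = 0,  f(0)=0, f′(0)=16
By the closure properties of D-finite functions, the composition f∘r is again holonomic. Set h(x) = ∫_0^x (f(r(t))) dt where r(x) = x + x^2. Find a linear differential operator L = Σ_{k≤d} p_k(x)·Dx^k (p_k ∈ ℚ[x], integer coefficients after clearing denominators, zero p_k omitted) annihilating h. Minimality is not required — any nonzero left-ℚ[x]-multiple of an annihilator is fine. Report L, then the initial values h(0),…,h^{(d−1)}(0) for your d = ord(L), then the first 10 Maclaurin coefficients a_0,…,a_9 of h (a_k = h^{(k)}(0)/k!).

L = (-2 + 32·x + 128·x^2 + 192·x^3 + 96·x^4)·Dx^2 + (1 + 2·x + 16·x^2 + 64·x^3 + 80·x^4 + 32·x^5)·Dx^3  (order 3).
h: a_k = 0, 0, 8, 16/3, -64/3, -256/5, 1408/15, 12032/21, -1024/7, -57344/9, …
ICs: h(0) = 0, h′(0) = 0, h′′(0) = 16.

f: a_k = 0, 16, 0, -256/3, 0, 4096/5, 0, -65536/7, 0, 1048576/9, …
Substitute x→r, Dx→(1/r')Dx; clear ⇒ L₀.
h=∫₀ˣh₀: take L = L₀·Dx.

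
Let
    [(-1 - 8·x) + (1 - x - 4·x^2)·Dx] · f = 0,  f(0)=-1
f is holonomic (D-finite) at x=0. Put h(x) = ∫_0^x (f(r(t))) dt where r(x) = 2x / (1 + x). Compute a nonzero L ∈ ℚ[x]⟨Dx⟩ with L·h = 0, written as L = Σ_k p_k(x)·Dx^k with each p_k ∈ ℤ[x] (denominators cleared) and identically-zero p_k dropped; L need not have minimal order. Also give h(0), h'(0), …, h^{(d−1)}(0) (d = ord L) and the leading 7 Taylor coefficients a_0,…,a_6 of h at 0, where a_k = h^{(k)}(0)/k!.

f: a_k = -1, -1, -5, -9, -29, -65, -181, …
h₀=f(r): pull back L_f along r ⇒ L₀.
Integrate: L := L₀·Dx.
L = (2 + 34·x)·Dx + (-1 - x + 17·x^2 + 17·x^3)·Dx^2  (order 2).
h: a_k = 0, -1, -1, -6, -17/2, -306/5, -289/3, …
ICs: h(0) = 0, h′(0) = -1.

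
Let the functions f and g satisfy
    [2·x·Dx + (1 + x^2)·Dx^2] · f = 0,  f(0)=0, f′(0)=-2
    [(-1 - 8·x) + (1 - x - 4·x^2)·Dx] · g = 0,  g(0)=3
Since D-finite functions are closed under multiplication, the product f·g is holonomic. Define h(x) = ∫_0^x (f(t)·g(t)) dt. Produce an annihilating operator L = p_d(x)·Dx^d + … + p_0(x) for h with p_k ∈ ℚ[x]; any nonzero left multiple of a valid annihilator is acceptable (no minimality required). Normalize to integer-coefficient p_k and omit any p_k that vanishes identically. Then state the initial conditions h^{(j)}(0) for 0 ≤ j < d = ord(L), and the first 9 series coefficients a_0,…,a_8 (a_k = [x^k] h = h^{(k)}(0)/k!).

L = (8 + 2·x + 24·x^2)·Dx + (2 + 14·x + 4·x^2 + 24·x^3)·Dx^2 + (-1 + x + 3·x^2 + x^3 + 4·x^4)·Dx^3  (order 3).
h: a_k = 0, 0, -3, -2, -7, -52/5, -413/15, -1866/35, -904/7, …
ICs: h(0) = 0, h′(0) = 0, h′′(0) = -6.

f: a_k = 0, -2, 0, 2/3, 0, -2/5, 0, 2/7, 0, …
g: a_k = 3, 3, 15, 27, 87, 195, 543, 1323, 3495, …
L₀ := L_f ⊗_s L_g (sym. prod.), ord ≤ 2.
h=∫₀ˣh₀: take L = L₀·Dx.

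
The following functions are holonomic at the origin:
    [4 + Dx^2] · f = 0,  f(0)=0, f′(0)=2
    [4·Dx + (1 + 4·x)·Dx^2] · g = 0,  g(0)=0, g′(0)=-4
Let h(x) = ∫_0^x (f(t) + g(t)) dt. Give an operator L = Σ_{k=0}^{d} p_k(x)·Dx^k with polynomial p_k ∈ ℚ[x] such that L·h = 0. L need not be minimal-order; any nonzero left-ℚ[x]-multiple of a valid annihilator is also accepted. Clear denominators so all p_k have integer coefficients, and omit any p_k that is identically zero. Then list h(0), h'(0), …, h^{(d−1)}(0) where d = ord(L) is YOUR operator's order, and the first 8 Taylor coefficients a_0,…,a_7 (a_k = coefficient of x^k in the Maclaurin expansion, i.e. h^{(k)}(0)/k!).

L = (400 + 128·x + 256·x^2)·Dx^2 + (36 + 176·x + 192·x^2 + 256·x^3)·Dx^3 + (100 + 32·x + 64·x^2)·Dx^4 + (9 + 44·x + 48·x^2 + 64·x^3)·Dx^5  (order 5).
h: a_k = 0, 0, -1, 8/3, -17/3, 64/5, -1534/45, 2048/21, …
ICs: h(0) = 0, h′(0) = 0, h′′(0) = -2, h′′′(0) = 16, h′′′′(0) = -136.

f: a_k = 0, 2, 0, -4/3, 0, 4/15, 0, -8/315, …
g: a_k = 0, -4, 8, -64/3, 64, -1024/5, 2048/3, -16384/7, …
f+g: L₀ = lclm(L_f,L_g), ord ≤ 2+2.
h=∫₀ˣh₀: take L = L₀·Dx.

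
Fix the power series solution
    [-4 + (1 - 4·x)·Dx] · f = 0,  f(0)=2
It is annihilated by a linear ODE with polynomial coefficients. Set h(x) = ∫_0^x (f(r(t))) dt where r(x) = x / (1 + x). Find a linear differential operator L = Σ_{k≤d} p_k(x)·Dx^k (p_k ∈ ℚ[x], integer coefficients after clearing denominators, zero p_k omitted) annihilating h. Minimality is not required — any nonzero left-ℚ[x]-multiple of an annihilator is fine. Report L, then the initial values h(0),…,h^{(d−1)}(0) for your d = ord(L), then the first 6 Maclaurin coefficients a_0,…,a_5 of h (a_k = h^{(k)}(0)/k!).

f: a_k = 2, 8, 32, 128, 512, 2048, …
L₀ from L_f via x↦r, Dx↦r'^{-1}Dx.
Integrate: L := L₀·Dx.
L = 4·Dx + (-1 + 2·x + 3·x^2)·Dx^2  (order 2).
h: a_k = 0, 2, 4, 8, 18, 216/5, …
ICs: h(0) = 0, h′(0) = 2.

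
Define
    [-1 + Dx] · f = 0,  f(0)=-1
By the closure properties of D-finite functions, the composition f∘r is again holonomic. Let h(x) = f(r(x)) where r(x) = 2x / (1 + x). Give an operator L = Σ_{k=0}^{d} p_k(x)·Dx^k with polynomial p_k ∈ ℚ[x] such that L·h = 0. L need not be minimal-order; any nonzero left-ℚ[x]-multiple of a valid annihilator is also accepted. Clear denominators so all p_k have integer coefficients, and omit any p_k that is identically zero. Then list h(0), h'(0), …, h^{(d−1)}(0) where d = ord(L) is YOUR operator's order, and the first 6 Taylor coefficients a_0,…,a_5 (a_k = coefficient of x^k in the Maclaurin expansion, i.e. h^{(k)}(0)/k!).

L = -2 + (1 + 2·x + x^2)·Dx  (order 1).
h: a_k = -1, -2, 0, 2/3, -2/3, 2/5, …
ICs: h(0) = -1.

f: a_k = -1, -1, -1/2, -1/6, -1/24, -1/120, …
f∘r: x↦r, Dx↦Dx/r' in L_f ⇒ L₀.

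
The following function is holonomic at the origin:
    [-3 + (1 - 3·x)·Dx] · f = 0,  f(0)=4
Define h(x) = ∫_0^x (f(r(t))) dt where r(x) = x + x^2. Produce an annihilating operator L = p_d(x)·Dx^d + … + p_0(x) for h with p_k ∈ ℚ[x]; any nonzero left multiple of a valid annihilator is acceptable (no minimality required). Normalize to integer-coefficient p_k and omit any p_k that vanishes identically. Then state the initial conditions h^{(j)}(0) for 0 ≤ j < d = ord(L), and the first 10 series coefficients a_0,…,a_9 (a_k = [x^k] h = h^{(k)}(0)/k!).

f: a_k = 4, 12, 36, 108, 324, 972, 2916, 8748, 26244, 78732, …
h₀=f(r): pull back L_f along r ⇒ L₀.
∫: right-multiply L₀ by Dx.
L = (3 + 6·x)·Dx + (-1 + 3·x + 3·x^2)·Dx^2  (order 2).
h: a_k = 0, 4, 6, 16, 45, 684/5, 432, 1404, 9315/2, 15696, …
ICs: h(0) = 0, h′(0) = 4.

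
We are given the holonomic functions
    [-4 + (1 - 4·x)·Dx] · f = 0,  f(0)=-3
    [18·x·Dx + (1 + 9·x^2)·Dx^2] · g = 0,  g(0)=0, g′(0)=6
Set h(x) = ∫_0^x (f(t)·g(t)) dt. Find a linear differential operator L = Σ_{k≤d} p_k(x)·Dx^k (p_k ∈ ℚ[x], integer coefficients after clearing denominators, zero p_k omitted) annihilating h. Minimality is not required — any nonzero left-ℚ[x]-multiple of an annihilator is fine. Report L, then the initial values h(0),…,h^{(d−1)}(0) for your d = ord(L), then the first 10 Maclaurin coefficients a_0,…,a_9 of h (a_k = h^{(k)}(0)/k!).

L = 72·x·Dx + (8 - 18·x + 144·x^2)·Dx^2 + (-1 + 4·x - 9·x^2 + 36·x^3)·Dx^3  (order 3).
h: a_k = 0, 0, -9, -24, -117/2, -936/5, -3363/5, -80712/35, -1097163/140, -975256/35, …
ICs: h(0) = 0, h′(0) = 0, h′′(0) = -18.

f: a_k = -3, -12, -48, -192, -768, -3072, -12288, -49152, -196608, -786432, …
g: a_k = 0, 6, 0, -18, 0, 486/5, 0, -4374/7, 0, 4374, …
h₀=f·g: eliminate ⇒ L₀, order ≤ 1·2.
Integrate: L := L₀·Dx.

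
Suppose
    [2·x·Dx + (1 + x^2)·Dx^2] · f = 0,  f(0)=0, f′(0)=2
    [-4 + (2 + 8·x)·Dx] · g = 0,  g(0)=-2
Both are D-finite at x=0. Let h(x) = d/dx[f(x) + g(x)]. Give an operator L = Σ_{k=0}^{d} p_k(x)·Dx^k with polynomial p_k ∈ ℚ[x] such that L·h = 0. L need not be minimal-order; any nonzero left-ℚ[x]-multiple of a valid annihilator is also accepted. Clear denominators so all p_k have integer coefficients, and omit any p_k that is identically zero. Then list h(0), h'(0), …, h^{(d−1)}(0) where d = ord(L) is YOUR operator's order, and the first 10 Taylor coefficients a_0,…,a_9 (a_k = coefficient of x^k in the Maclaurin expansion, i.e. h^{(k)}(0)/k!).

f: a_k = 0, 2, 0, -2/3, 0, 2/5, 0, -2/7, 0, 2/9, …
g: a_k = -2, -4, 4, -8, 20, -56, 168, -528, 1716, -5720, …
Sum ⇒ L₀ = lclm(L_f,L_g) in ℚ(x)⟨Dx⟩.
h₀' ⇒ L via d/dx closure of L₀.
L = (-4 - 40·x + 12·x^2 + 24·x^3) + (-14 - 16·x - 50·x^2 + 48·x^3 + 84·x^4)·Dx + (-2 - 6·x + 12·x^2 + 18·x^3 + 14·x^4 + 24·x^5)·Dx^2  (order 2).
h: a_k = -2, 8, -26, 80, -278, 1008, -3698, 13728, -51478, 194480, …
ICs: h(0) = -2, h′(0) = 8.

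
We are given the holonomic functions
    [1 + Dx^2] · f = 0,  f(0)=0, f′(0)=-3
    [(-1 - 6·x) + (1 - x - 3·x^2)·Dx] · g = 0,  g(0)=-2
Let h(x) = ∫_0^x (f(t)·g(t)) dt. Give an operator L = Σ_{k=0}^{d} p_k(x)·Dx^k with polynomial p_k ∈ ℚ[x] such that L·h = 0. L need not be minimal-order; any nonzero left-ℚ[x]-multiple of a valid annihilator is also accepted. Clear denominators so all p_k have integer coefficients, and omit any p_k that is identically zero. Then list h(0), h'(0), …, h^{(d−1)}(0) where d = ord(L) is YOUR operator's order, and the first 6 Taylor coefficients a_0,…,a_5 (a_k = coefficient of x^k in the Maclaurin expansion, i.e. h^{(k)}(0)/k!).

f: a_k = 0, -3, 0, 1/2, 0, -1/40, …
g: a_k = -2, -2, -8, -14, -38, -80, …
Product ⇒ symmetric product L₀, ord ≤ 2.
Integrate: L := L₀·Dx.
L = (5 + x + 3·x^2)·Dx + (2 + 12·x)·Dx^2 + (-1 + x + 3·x^2)·Dx^3  (order 3).
h: a_k = 0, 0, 3, 2, 23/4, 41/5, …
ICs: h(0) = 0, h′(0) = 0, h′′(0) = 6.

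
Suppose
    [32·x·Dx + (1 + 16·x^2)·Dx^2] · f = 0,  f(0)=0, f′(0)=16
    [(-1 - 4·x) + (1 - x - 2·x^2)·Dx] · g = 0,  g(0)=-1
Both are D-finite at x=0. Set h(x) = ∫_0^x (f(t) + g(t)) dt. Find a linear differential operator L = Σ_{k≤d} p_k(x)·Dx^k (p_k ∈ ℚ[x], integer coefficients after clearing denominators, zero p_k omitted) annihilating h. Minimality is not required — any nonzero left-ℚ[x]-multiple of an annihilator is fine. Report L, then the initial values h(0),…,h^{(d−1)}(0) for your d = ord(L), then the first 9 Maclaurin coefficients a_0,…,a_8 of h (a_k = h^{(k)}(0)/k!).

L = (96 - 384·x - 6912·x^2 - 15360·x^3 - 40704·x^4 - 12288·x^6)·Dx^2 + (-31 - 104·x + 392·x^2 - 736·x^3 - 14912·x^4 - 27904·x^5 - 3072·x^6 - 12288·x^7)·Dx^3 + (3 + 19·x + 128·x^2 + 152·x^3 + 1128·x^4 - 2496·x^5 - 2560·x^6 - 1024·x^7 - 2048·x^8)·Dx^4  (order 4).
h: a_k = 0, -1, 15/2, -1, -271/12, -11/5, 3991/30, -43/7, -66131/56, …
ICs: h(0) = 0, h′(0) = -1, h′′(0) = 15, h′′′(0) = -6.

f: a_k = 0, 16, 0, -256/3, 0, 4096/5, 0, -65536/7, 0, …
g: a_k = -1, -1, -3, -5, -11, -21, -43, -85, -171, …
Weyl lclm of L_f,L_g ⇒ L₀ (ord ≤ 3).
∫: right-multiply L₀ by Dx.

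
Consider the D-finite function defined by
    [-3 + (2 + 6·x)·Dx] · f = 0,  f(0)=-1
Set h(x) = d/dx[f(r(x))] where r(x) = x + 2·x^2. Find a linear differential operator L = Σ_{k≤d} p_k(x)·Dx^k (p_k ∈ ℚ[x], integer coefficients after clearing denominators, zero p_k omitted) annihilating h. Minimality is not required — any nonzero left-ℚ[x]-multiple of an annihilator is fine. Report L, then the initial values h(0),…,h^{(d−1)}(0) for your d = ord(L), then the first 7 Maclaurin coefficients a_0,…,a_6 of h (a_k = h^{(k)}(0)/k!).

f: a_k = -1, -3/2, 9/8, -27/16, 405/128, -1701/256, 15309/1024, …
f∘r: x↦r, Dx↦Dx/r' in L_f ⇒ L₀.
Derive L from L₀ (diff closure).
L = 5 + (-2 - 14·x - 36·x^2 - 48·x^3)·Dx  (order 1).
h: a_k = -3/2, -15/4, 135/16, -315/32, -2025/256, 33615/512, -292005/2048, …
ICs: h(0) = -3/2.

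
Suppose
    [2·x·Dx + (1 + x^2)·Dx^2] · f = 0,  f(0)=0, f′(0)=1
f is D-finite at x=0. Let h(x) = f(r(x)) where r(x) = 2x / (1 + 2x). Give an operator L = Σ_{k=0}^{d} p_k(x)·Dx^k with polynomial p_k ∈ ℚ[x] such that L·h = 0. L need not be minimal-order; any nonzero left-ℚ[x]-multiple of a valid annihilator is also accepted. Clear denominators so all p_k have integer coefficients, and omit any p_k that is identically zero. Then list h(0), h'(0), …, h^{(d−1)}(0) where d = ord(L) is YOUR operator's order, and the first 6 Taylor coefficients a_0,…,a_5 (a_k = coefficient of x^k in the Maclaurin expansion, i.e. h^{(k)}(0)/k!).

f: a_k = 0, 1, 0, -1/3, 0, 1/5, …
Change of var in L_f (x↦r) gives L₀.
L = (4 + 16·x)·Dx + (1 + 4·x + 8·x^2)·Dx^2  (order 2).
h: a_k = 0, 2, -4, 16/3, 0, -128/5, …
ICs: h(0) = 0, h′(0) = 2.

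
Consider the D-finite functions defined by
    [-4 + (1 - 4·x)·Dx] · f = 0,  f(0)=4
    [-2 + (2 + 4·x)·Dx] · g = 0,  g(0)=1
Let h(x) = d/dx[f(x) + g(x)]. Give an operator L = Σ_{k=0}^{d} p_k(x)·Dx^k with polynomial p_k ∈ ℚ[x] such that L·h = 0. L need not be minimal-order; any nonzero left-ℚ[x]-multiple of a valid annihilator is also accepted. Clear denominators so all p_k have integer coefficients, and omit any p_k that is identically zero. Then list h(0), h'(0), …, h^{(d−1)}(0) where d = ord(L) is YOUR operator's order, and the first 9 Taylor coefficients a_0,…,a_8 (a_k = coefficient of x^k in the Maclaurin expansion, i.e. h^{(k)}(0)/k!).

L = (-40 - 32·x) + (-31 - 136·x - 112·x^2)·Dx + (3 - 2·x - 32·x^2 - 32·x^3)·Dx^2  (order 2).
h: a_k = 17, 127, 1539/2, 8187/2, 163875/8, 786369/8, 7340263/16, 33554003/16, 1207965987/128, …
ICs: h(0) = 17, h′(0) = 127.

f: a_k = 4, 16, 64, 256, 1024, 4096, 16384, 65536, 262144, …
g: a_k = 1, 1, -1/2, 1/2, -5/8, 7/8, -21/16, 33/16, -429/128, …
Weyl lclm of L_f,L_g ⇒ L₀ (ord ≤ 2).
Derive L from L₀ (diff closure).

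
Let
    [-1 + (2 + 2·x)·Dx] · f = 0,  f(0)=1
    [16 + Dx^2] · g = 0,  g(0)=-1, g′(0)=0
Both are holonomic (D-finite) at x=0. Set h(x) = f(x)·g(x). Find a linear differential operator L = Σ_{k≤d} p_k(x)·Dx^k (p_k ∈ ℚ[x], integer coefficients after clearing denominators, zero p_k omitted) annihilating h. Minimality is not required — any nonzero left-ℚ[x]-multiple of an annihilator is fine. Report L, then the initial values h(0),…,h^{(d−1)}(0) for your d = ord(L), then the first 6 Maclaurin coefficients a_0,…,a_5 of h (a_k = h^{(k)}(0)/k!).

L = (67 + 128·x + 64·x^2) + (-4 - 4·x)·Dx + (4 + 8·x + 4·x^2)·Dx^2  (order 2).
h: a_k = -1, -1/2, 65/8, 63/16, -4465/384, -3733/768, …
ICs: h(0) = -1, h′(0) = -1/2.

f: a_k = 1, 1/2, -1/8, 1/16, -5/128, 7/256, …
g: a_k = -1, 0, 8, 0, -32/3, 0, …
f·g: L₀ = L_f ⊗_s L_g, ord ≤ 1·2.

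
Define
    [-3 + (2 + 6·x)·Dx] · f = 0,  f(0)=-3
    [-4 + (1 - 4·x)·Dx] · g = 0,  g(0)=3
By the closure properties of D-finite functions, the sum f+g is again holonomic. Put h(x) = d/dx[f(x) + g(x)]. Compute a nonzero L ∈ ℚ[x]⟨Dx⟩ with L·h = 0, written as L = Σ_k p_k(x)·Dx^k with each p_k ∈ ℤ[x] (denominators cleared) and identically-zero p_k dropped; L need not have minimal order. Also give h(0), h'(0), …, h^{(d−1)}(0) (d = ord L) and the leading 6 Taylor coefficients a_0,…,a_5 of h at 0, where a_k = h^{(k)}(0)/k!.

f: a_k = -3, -9/2, 27/8, -81/16, 1215/128, -5103/256, …
g: a_k = 3, 12, 48, 192, 768, 3072, …
Sum ⇒ L₀ = lclm(L_f,L_g) in ℚ(x)⟨Dx⟩.
h=h₀': d/dx-closure on L₀ ⇒ L.
L = (-792 - 864·x) + (-357 - 2520·x - 3024·x^2)·Dx + (38 + 34·x - 528·x^2 - 864·x^3)·Dx^2  (order 2).
h: a_k = 15/2, 411/4, 8973/16, 99519/32, 3906645/256, 37886517/512, …
ICs: h(0) = 15/2, h′(0) = 411/4.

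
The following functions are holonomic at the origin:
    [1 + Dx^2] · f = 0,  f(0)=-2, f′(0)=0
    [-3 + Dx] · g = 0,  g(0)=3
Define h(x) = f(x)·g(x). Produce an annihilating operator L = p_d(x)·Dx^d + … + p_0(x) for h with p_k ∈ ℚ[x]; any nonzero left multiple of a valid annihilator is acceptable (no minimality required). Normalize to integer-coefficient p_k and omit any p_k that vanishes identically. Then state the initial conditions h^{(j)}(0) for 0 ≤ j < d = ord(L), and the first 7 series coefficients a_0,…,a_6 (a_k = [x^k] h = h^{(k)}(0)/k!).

L = 10 - 6·Dx + Dx^2  (order 2).
h: a_k = -6, -18, -24, -18, -7, 3/5, 44/15, …
ICs: h(0) = -6, h′(0) = -18.

f: a_k = -2, 0, 1, 0, -1/12, 0, 1/360, …
g: a_k = 3, 9, 27/2, 27/2, 81/8, 243/40, 243/80, …
h₀=f·g: eliminate ⇒ L₀, order ≤ 2·1.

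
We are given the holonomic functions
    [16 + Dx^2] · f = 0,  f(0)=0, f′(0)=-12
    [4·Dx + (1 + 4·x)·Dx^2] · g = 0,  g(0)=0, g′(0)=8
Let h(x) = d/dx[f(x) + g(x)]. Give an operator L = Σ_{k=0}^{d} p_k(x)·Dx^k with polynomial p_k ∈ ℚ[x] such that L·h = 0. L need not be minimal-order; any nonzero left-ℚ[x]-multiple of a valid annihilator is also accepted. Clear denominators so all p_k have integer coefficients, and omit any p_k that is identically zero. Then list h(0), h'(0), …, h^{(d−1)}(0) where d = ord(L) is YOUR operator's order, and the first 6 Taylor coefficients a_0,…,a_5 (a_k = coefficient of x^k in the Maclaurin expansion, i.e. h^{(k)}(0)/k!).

L = (448 + 512·x + 1024·x^2) + (48 + 320·x + 768·x^2 + 1024·x^3)·Dx + (28 + 32·x + 64·x^2)·Dx^2 + (3 + 20·x + 48·x^2 + 64·x^3)·Dx^3  (order 3).
h: a_k = -4, -32, 224, -512, 1920, -8192, …
ICs: h(0) = -4, h′(0) = -32, h′′(0) = 448.

f: a_k = 0, -12, 0, 32, 0, -128/5, …
g: a_k = 0, 8, -16, 128/3, -128, 2048/5, …
h₀=f+g: left-lcm gives L₀, ord ≤ 4.
Differentiate: ansatz ord ≤ ord L₀ ⇒ L.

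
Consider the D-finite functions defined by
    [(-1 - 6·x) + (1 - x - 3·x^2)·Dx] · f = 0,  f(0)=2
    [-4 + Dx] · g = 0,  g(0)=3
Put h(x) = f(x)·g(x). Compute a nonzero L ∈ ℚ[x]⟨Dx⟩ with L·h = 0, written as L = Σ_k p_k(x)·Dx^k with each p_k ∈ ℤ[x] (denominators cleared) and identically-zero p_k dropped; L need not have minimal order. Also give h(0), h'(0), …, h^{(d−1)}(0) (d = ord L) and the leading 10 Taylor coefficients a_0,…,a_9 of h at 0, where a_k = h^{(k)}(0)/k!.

L = (5 + 2·x - 12·x^2) + (-1 + x + 3·x^2)·Dx  (order 1).
h: a_k = 6, 30, 96, 250, 602, 7016/5, 9730/3, 784606/105, 361456/21, 37453978/945, …
ICs: h(0) = 6.

f: a_k = 2, 2, 8, 14, 38, 80, 194, 434, 1016, 2318, …
g: a_k = 3, 12, 24, 32, 32, 128/5, 256/15, 1024/105, 512/105, 2048/945, …
L₀ := L_f ⊗_s L_g (sym. prod.), ord ≤ 1.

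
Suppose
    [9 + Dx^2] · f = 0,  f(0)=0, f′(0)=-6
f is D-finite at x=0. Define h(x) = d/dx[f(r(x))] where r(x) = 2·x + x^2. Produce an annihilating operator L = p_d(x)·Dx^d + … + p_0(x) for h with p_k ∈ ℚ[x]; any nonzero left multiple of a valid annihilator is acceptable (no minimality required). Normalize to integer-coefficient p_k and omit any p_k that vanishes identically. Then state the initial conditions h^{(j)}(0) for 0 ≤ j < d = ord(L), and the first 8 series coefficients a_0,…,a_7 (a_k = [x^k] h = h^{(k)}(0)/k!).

f: a_k = 0, -6, 0, 9, 0, -81/20, 0, 243/280, …
Substitute x→r, Dx→(1/r')Dx; clear ⇒ L₀.
h=h₀': d/dx-closure on L₀ ⇒ L.
L = (39 + 144·x + 216·x^2 + 144·x^3 + 36·x^4) + (-3 - 3·x)·Dx + (1 + 2·x + x^2)·Dx^2  (order 2).
h: a_k = -12, -12, 216, 432, -378, -1890, -7452/5, 9072/5, …
ICs: h(0) = -12, h′(0) = -12.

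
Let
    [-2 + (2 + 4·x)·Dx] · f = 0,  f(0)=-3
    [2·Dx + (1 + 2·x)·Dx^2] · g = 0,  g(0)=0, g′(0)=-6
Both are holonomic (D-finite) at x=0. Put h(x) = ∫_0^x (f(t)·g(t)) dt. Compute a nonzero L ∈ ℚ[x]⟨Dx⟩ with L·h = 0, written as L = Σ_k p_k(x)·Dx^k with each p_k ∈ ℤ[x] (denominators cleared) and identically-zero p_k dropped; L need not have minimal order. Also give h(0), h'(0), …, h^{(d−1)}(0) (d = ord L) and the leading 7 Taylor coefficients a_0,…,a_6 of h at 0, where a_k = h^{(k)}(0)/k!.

f: a_k = -3, -3, 3/2, -3/2, 15/8, -21/8, 63/16, …
g: a_k = 0, -6, 6, -8, 12, -96/5, 32, …
h₀=f·g: eliminate ⇒ L₀, order ≤ 1·2.
Integrate: L := L₀·Dx.
L = Dx + (1 + 4·x + 4·x^2)·Dx^3  (order 3).
h: a_k = 0, 0, 9, 0, -3/4, 6/5, -71/40, …
ICs: h(0) = 0, h′(0) = 0, h′′(0) = 18.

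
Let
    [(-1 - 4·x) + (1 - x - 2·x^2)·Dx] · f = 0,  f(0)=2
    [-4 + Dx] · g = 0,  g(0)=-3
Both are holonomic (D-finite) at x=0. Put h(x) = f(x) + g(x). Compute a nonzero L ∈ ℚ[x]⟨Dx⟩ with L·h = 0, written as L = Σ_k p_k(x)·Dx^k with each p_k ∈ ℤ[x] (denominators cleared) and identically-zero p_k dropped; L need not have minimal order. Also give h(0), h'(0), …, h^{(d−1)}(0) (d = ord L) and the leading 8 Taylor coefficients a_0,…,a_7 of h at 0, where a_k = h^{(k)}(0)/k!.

L = (-8 - 192·x^2 - 128·x^3) + (-10 + 44·x + 72·x^2 - 64·x^3 - 64·x^4)·Dx + (3 - 11·x - 6·x^2 + 24·x^3 + 16·x^4)·Dx^2  (order 2).
h: a_k = -1, -10, -18, -22, -10, 82/5, 1034/15, 16826/105, …
ICs: h(0) = -1, h′(0) = -10.

f: a_k = 2, 2, 6, 10, 22, 42, 86, 170, …
g: a_k = -3, -12, -24, -32, -32, -128/5, -256/15, -1024/105, …
h₀=f+g: left-lcm gives L₀, ord ≤ 2.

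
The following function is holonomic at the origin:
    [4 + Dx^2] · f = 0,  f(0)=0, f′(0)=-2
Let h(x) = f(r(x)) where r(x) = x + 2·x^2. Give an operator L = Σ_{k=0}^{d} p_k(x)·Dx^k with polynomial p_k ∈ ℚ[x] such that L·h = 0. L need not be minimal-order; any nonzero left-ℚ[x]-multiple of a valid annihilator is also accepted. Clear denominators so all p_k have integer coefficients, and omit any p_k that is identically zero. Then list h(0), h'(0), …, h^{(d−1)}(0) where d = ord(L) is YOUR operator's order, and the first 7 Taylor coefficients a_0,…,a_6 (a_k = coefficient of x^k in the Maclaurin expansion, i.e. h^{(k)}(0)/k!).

L = (4 + 48·x + 192·x^2 + 256·x^3) - 4·Dx + (1 + 4·x)·Dx^2  (order 2).
h: a_k = 0, -2, -4, 4/3, 8, 236/15, 8, …
ICs: h(0) = 0, h′(0) = -2.

f: a_k = 0, -2, 0, 4/3, 0, -4/15, 0, …
h₀=f(r): pull back L_f along r ⇒ L₀.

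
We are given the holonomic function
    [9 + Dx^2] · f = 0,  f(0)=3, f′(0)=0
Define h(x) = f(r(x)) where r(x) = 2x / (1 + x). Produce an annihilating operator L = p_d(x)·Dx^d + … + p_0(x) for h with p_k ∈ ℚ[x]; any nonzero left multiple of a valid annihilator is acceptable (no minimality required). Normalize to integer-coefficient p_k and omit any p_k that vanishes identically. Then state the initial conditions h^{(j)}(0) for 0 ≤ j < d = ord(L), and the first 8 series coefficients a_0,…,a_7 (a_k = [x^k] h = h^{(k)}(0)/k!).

f: a_k = 3, 0, -27/2, 0, 81/8, 0, -243/80, 0, …
L₀ from L_f via x↦r, Dx↦r'^{-1}Dx.
L = 36 + (2 + 6·x + 6·x^2 + 2·x^3)·Dx + (1 + 4·x + 6·x^2 + 4·x^3 + x^4)·Dx^2  (order 2).
h: a_k = 3, 0, -54, 108, 0, -432, 5778/5, -8748/5, …
ICs: h(0) = 3, h′(0) = 0.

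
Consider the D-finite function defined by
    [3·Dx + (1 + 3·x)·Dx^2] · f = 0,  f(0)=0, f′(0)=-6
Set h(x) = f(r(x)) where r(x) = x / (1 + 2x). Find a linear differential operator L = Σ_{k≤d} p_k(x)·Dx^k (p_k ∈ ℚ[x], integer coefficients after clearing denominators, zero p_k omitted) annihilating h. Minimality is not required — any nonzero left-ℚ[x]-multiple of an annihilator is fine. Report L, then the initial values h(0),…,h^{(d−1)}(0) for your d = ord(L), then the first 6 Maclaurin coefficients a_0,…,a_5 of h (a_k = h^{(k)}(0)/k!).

L = (7 + 20·x)·Dx + (1 + 7·x + 10·x^2)·Dx^2  (order 2).
h: a_k = 0, -6, 21, -78, 609/2, -6186/5, …
ICs: h(0) = 0, h′(0) = -6.

f: a_k = 0, -6, 9, -18, 81/2, -486/5, …
L₀ from L_f via x↦r, Dx↦r'^{-1}Dx.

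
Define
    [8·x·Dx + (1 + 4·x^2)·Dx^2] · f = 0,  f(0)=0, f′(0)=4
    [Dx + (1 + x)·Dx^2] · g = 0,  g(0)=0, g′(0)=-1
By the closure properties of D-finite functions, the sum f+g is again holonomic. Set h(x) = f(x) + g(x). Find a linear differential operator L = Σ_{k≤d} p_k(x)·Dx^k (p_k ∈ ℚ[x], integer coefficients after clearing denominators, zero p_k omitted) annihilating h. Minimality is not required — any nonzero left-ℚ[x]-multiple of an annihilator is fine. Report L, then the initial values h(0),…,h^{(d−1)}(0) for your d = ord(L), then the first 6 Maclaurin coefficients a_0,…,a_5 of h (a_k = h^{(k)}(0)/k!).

f: a_k = 0, 4, 0, -16/3, 0, 64/5, …
g: a_k = 0, -1, 1/2, -1/3, 1/4, -1/5, …
h₀=f+g: left-lcm gives L₀, ord ≤ 4.
L = (-8 - 24·x + 96·x^2 + 32·x^3)·Dx + (-10 - 16·x + 72·x^2 + 192·x^3 + 64·x^4)·Dx^2 + (-1 + 7·x + 8·x^2 + 32·x^3 + 48·x^4 + 16·x^5)·Dx^3  (order 3).
h: a_k = 0, 3, 1/2, -17/3, 1/4, 63/5, …
ICs: h(0) = 0, h′(0) = 3, h′′(0) = 1.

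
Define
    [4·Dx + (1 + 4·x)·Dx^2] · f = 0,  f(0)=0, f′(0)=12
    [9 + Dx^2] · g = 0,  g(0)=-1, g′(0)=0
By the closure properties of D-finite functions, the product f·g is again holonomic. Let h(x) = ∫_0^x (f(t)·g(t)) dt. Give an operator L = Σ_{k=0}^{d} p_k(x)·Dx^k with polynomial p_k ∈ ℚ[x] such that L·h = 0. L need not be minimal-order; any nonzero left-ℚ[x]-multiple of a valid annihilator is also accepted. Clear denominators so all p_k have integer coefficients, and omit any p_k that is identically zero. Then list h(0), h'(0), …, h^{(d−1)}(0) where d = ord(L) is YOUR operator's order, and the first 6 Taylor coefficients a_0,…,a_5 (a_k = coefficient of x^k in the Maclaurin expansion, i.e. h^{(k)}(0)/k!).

L = (-2043 - 1296·x + 44064·x^2 + 186624·x^3 + 186624·x^4)·Dx + (72 + 5472·x + 31104·x^2 + 41472·x^3)·Dx^2 + (-182 + 864·x + 12096·x^2 + 41472·x^3 + 41472·x^4)·Dx^3 + (8 + 608·x + 3456·x^2 + 4608·x^3)·Dx^4 + (5 + 112·x + 800·x^2 + 2304·x^3 + 2304·x^4)·Dx^5  (order 5).
h: a_k = 0, 0, -6, 8, -5/2, 84/5, …
ICs: h(0) = 0, h′(0) = 0, h′′(0) = -12, h′′′(0) = 48, h′′′′(0) = -60.

f: a_k = 0, 12, -24, 64, -192, 3072/5, …
g: a_k = -1, 0, 9/2, 0, -27/8, 0, …
f·g: L₀ = L_f ⊗_s L_g, ord ≤ 2·2.
h=∫h₀ ⇒ L = L₀·Dx.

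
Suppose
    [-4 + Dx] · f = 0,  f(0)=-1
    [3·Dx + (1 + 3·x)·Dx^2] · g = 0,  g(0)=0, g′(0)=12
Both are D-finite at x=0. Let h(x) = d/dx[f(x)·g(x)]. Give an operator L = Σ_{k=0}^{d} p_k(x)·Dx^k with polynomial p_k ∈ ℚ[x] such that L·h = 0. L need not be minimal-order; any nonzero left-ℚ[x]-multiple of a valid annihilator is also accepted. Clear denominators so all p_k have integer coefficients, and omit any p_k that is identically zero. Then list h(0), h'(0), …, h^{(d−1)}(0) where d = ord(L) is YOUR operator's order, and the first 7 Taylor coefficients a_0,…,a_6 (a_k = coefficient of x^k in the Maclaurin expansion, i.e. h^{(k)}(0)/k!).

f: a_k = -1, -4, -8, -32/3, -32/3, -128/15, -256/45, …
g: a_k = 0, 12, -18, 36, -81, 972/5, -486, …
f·g: L₀ = L_f ⊗_s L_g, ord ≤ 1·2.
h=h₀': d/dx-closure on L₀ ⇒ L.
L = (40 + 96·x + 576·x^2) + (-14 - 84·x - 288·x^2)·Dx + (1 + 15·x + 36·x^2)·Dx^2  (order 2).
h: a_k = -12, -60, -180, -188, -472, 372, -31036/15, …
ICs: h(0) = -12, h′(0) = -60.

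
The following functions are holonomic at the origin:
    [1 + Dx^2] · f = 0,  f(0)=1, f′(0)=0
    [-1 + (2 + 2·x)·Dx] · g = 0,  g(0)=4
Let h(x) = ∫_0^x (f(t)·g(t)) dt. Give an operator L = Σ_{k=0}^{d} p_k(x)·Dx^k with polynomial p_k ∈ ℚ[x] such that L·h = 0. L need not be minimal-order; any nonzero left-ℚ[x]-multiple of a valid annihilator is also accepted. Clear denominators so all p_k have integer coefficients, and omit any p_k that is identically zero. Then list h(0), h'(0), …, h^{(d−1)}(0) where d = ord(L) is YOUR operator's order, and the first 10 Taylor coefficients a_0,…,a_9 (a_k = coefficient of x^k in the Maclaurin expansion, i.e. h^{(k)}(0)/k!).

L = (7 + 8·x + 4·x^2)·Dx + (-4 - 4·x)·Dx^2 + (4 + 8·x + 4·x^2)·Dx^3  (order 3).
h: a_k = 0, 4, 1, -5/6, -3/16, 5/96, 13/1152, -349/80640, 401/184320, -44047/23224320, …
ICs: h(0) = 0, h′(0) = 4, h′′(0) = 2.

f: a_k = 1, 0, -1/2, 0, 1/24, 0, -1/720, 0, 1/40320, 0, …
g: a_k = 4, 2, -1/2, 1/4, -5/32, 7/64, -21/256, 33/512, -429/8192, 715/16384, …
Product ⇒ symmetric product L₀, ord ≤ 2.
h=∫h₀ ⇒ L = L₀·Dx.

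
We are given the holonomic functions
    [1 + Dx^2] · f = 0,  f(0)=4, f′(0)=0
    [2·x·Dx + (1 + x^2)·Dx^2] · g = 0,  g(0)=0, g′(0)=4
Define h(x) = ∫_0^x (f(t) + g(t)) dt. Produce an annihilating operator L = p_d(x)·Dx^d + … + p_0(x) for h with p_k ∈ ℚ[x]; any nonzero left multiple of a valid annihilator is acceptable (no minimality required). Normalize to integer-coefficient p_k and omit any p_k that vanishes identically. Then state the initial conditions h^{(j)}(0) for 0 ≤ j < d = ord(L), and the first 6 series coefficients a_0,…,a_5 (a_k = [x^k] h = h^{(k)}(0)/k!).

L = (-22·x + 28·x^3 + 2·x^5)·Dx^2 + (-1 + 7·x^2 + 9·x^4 + x^6)·Dx^3 + (-22·x + 28·x^3 + 2·x^5)·Dx^4 + (-1 + 7·x^2 + 9·x^4 + x^6)·Dx^5  (order 5).
h: a_k = 0, 4, 2, -2/3, -1/3, 1/30, …
ICs: h(0) = 0, h′(0) = 4, h′′(0) = 4, h′′′(0) = -4, h′′′′(0) = -8.

f: a_k = 4, 0, -2, 0, 1/6, 0, …
g: a_k = 0, 4, 0, -4/3, 0, 4/5, …
h₀=f+g: left-lcm gives L₀, ord ≤ 4.
h=∫₀ˣh₀: take L = L₀·Dx.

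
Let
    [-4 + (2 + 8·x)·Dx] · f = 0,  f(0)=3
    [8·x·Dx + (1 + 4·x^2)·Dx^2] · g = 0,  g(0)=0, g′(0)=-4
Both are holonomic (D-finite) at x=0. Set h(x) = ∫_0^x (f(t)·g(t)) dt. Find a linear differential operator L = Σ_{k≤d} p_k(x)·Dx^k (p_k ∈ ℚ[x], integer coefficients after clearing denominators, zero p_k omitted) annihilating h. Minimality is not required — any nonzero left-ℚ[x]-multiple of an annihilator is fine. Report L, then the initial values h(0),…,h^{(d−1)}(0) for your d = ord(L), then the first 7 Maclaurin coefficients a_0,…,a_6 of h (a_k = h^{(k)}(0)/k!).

L = (12 - 16·x - 16·x^2)·Dx + (-4 - 8·x + 48·x^2 + 64·x^3)·Dx^2 + (1 + 8·x + 20·x^2 + 32·x^3 + 64·x^4)·Dx^3  (order 3).
h: a_k = 0, 0, -6, -8, 10, -16/5, 124/15, …
ICs: h(0) = 0, h′(0) = 0, h′′(0) = -12.

f: a_k = 3, 6, -6, 12, -30, 84, -252, …
g: a_k = 0, -4, 0, 16/3, 0, -64/5, 0, …
L₀ := L_f ⊗_s L_g (sym. prod.), ord ≤ 2.
h=∫₀ˣh₀: take L = L₀·Dx.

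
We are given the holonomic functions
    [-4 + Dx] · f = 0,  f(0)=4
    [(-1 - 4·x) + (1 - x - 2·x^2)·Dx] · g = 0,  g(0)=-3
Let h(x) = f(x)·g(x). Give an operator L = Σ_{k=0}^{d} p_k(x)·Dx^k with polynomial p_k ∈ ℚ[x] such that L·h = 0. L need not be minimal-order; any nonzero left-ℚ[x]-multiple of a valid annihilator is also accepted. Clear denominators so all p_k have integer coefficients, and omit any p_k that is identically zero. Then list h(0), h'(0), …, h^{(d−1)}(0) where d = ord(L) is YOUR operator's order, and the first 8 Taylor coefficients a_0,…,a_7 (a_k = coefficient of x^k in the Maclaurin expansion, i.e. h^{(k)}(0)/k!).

f: a_k = 4, 16, 32, 128/3, 128/3, 512/15, 1024/45, 4096/315, …
g: a_k = -3, -3, -9, -15, -33, -63, -129, -255, …
Product ⇒ symmetric product L₀, ord ≤ 1.
L = (5 - 8·x^2) + (-1 + x + 2·x^2)·Dx  (order 1).
h: a_k = -12, -60, -180, -428, -916, -9372/5, -11324/3, -158812/21, …
ICs: h(0) = -12.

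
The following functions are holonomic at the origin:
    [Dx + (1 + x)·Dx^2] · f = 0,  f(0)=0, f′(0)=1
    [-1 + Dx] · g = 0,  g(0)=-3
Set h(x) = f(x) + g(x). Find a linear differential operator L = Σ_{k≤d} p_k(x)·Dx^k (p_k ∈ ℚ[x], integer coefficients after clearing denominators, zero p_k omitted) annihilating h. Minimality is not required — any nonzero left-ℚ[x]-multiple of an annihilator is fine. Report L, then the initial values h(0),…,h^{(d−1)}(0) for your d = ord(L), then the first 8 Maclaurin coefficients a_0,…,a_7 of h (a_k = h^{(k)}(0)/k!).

L = (-3 - x)·Dx + (1 - 2·x - x^2)·Dx^2 + (2 + 3·x + x^2)·Dx^3  (order 3).
h: a_k = -3, -2, -2, -1/6, -3/8, 7/40, -41/240, 239/1680, …
ICs: h(0) = -3, h′(0) = -2, h′′(0) = -4.

f: a_k = 0, 1, -1/2, 1/3, -1/4, 1/5, -1/6, 1/7, …
g: a_k = -3, -3, -3/2, -1/2, -1/8, -1/40, -1/240, -1/1680, …
L₀ := lclm(L_f,L_g); ord L₀ ≤ 2+1.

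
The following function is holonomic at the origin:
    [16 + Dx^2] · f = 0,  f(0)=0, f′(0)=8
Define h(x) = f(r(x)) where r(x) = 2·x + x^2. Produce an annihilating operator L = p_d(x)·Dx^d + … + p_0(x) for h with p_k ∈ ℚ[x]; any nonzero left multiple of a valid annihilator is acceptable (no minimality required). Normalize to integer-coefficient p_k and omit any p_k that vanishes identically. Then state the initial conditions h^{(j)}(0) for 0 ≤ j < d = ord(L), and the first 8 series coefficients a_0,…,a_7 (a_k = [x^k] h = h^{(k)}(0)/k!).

f: a_k = 0, 8, 0, -64/3, 0, 256/15, 0, -2048/315, …
Substitute x→r, Dx→(1/r')Dx; clear ⇒ L₀.
L = (64 + 192·x + 192·x^2 + 64·x^3) - Dx + (1 + x)·Dx^2  (order 2).
h: a_k = 0, 16, 8, -512/3, -256, 6272/15, 1344, 167936/315, …
ICs: h(0) = 0, h′(0) = 16.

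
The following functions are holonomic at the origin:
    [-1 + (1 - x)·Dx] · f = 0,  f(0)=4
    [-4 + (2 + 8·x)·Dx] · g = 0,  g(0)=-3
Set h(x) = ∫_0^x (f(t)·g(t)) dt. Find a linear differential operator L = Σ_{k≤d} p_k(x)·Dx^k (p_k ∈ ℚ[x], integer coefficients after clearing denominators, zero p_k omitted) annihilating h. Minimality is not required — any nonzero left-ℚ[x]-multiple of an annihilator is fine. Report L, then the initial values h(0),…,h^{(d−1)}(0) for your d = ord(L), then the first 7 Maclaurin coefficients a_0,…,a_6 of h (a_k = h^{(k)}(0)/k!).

L = (3 + 2·x)·Dx + (-1 - 3·x + 4·x^2)·Dx^2  (order 2).
h: a_k = 0, -12, -18, -4, -15, 12, -46, …
ICs: h(0) = 0, h′(0) = -12.

f: a_k = 4, 4, 4, 4, 4, 4, 4, …
g: a_k = -3, -6, 6, -12, 30, -84, 252, …
f·g: L₀ = L_f ⊗_s L_g, ord ≤ 1·1.
Integrate: L := L₀·Dx.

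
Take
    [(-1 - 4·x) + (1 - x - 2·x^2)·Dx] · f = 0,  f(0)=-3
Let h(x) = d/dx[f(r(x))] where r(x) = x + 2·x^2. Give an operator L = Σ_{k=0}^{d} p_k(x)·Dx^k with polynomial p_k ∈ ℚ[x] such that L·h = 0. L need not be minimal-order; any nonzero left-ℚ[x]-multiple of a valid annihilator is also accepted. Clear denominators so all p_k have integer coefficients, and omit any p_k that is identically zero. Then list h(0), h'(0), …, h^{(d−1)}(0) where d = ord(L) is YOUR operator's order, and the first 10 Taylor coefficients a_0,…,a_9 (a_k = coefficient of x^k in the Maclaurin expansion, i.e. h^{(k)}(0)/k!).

L = (10 + 72·x + 240·x^2 + 544·x^3 + 1344·x^4 + 1920·x^5 + 1280·x^6) + (-1 - 7·x - 12·x^2 + 32·x^3 + 200·x^4 + 384·x^5 + 448·x^6 + 256·x^7)·Dx  (order 1).
h: a_k = -3, -30, -153, -636, -2535, -10026, -37653, -139128, -506979, -1822950, …
ICs: h(0) = -3.

f: a_k = -3, -3, -9, -15, -33, -63, -129, -255, -513, -1023, …
Change of var in L_f (x↦r) gives L₀.
h₀' ⇒ L via d/dx closure of L₀.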